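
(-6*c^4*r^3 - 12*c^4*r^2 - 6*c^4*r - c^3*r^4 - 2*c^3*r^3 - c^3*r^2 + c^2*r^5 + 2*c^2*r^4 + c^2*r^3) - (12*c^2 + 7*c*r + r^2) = -6*c^4*r^3 - 12*c^4*r^2 - 6*c^4*r - c^3*r^4 - 2*c^3*r^3 - c^3*r^2 + c^2*r^5 + 2*c^2*r^4 + c^2*r^3 - 12*c^2 - 7*c*r - r^2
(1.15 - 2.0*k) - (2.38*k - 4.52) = 5.67 - 4.38*k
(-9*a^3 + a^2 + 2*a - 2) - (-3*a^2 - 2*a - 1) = -9*a^3 + 4*a^2 + 4*a - 1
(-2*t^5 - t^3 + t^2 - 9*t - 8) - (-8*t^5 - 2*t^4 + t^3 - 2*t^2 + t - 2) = 6*t^5 + 2*t^4 - 2*t^3 + 3*t^2 - 10*t - 6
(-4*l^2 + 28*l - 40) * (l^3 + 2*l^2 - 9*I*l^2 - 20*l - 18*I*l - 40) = -4*l^5 + 20*l^4 + 36*I*l^4 + 96*l^3 - 180*I*l^3 - 480*l^2 - 144*I*l^2 - 320*l + 720*I*l + 1600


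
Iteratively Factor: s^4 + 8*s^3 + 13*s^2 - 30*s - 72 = (s + 4)*(s^3 + 4*s^2 - 3*s - 18) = (s - 2)*(s + 4)*(s^2 + 6*s + 9) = (s - 2)*(s + 3)*(s + 4)*(s + 3)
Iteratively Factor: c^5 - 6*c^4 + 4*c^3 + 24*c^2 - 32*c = (c - 4)*(c^4 - 2*c^3 - 4*c^2 + 8*c) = (c - 4)*(c - 2)*(c^3 - 4*c) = (c - 4)*(c - 2)^2*(c^2 + 2*c) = c*(c - 4)*(c - 2)^2*(c + 2)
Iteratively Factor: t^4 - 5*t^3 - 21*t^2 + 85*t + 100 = (t + 4)*(t^3 - 9*t^2 + 15*t + 25) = (t - 5)*(t + 4)*(t^2 - 4*t - 5) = (t - 5)^2*(t + 4)*(t + 1)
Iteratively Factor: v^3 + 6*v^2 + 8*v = (v + 4)*(v^2 + 2*v) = (v + 2)*(v + 4)*(v)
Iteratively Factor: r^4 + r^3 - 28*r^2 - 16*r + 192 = (r + 4)*(r^3 - 3*r^2 - 16*r + 48) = (r + 4)^2*(r^2 - 7*r + 12) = (r - 3)*(r + 4)^2*(r - 4)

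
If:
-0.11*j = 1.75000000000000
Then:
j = -15.91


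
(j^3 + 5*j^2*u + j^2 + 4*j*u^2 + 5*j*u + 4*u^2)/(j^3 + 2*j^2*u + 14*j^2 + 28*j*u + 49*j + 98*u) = (j^3 + 5*j^2*u + j^2 + 4*j*u^2 + 5*j*u + 4*u^2)/(j^3 + 2*j^2*u + 14*j^2 + 28*j*u + 49*j + 98*u)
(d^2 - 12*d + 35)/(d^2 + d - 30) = (d - 7)/(d + 6)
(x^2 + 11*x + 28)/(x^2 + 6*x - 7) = (x + 4)/(x - 1)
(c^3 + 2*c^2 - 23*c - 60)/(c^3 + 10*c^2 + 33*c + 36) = (c - 5)/(c + 3)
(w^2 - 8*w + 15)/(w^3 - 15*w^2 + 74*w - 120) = (w - 3)/(w^2 - 10*w + 24)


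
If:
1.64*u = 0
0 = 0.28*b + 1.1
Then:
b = -3.93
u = 0.00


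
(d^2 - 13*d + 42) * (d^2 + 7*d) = d^4 - 6*d^3 - 49*d^2 + 294*d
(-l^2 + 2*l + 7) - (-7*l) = -l^2 + 9*l + 7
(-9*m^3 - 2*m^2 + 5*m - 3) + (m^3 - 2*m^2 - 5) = -8*m^3 - 4*m^2 + 5*m - 8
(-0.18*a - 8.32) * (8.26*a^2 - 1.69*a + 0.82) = -1.4868*a^3 - 68.419*a^2 + 13.9132*a - 6.8224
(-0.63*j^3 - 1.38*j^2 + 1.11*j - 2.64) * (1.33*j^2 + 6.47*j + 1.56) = -0.8379*j^5 - 5.9115*j^4 - 8.4351*j^3 + 1.5177*j^2 - 15.3492*j - 4.1184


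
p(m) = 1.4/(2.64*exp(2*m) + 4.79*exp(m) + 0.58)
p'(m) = 1.4*(-5.28*exp(2*m) - 4.79*exp(m))/(2.64*exp(2*m) + 4.79*exp(m) + 0.58)^2 = (-7.392*exp(m) - 6.706)*exp(m)/(2.64*exp(2*m) + 4.79*exp(m) + 0.58)^2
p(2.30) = 0.00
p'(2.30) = -0.01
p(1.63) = 0.01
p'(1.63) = -0.03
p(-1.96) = 1.07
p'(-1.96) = -0.64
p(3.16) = 0.00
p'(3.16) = -0.00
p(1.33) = 0.02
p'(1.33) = -0.04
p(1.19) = 0.03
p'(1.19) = -0.05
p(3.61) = 0.00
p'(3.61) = -0.00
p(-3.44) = 1.90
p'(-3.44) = -0.41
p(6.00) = 0.00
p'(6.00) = 0.00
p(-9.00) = 2.41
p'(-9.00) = 0.00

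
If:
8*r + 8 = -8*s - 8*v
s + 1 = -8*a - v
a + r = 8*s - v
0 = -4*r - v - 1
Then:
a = -1/215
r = -8/215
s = -24/215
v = -183/215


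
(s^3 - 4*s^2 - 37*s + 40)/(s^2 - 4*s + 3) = (s^2 - 3*s - 40)/(s - 3)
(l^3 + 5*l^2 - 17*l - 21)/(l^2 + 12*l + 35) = (l^2 - 2*l - 3)/(l + 5)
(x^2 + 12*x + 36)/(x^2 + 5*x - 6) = (x + 6)/(x - 1)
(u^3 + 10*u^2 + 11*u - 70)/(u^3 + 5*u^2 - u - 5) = (u^2 + 5*u - 14)/(u^2 - 1)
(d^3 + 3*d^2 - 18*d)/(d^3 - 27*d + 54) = d/(d - 3)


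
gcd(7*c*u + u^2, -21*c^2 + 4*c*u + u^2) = 7*c + u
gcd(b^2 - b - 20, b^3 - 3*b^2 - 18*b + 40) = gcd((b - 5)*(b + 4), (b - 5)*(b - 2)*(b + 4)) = b^2 - b - 20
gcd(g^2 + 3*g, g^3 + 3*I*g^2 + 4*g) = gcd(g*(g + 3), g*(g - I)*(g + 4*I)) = g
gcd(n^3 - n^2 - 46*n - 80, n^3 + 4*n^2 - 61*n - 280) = n^2 - 3*n - 40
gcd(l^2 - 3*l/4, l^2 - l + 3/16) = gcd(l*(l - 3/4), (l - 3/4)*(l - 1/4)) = l - 3/4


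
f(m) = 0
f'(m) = 0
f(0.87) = 0.00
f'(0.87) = 0.00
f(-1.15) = 0.00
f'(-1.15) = 0.00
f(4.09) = 0.00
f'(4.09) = 0.00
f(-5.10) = 0.00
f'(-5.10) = 0.00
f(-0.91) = 0.00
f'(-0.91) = 0.00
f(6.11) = 0.00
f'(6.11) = 0.00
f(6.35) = 0.00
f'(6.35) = 0.00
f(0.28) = 0.00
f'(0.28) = 0.00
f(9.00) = 0.00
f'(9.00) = 0.00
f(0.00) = 0.00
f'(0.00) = 0.00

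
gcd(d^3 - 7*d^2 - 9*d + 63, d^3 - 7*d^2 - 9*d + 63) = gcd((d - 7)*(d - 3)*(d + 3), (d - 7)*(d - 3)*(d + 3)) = d^3 - 7*d^2 - 9*d + 63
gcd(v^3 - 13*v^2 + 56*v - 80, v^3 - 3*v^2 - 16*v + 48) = v - 4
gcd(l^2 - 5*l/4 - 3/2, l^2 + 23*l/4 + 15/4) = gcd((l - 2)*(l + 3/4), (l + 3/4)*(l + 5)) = l + 3/4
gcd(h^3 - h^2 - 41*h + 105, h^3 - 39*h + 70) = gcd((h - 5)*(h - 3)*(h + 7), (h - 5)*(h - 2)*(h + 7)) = h^2 + 2*h - 35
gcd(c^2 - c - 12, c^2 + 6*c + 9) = c + 3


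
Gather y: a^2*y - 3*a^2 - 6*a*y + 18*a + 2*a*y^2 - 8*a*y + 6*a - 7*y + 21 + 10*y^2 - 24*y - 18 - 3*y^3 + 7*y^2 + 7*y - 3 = -3*a^2 + 24*a - 3*y^3 + y^2*(2*a + 17) + y*(a^2 - 14*a - 24)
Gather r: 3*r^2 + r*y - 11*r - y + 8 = 3*r^2 + r*(y - 11) - y + 8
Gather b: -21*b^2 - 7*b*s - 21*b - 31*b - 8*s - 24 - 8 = -21*b^2 + b*(-7*s - 52) - 8*s - 32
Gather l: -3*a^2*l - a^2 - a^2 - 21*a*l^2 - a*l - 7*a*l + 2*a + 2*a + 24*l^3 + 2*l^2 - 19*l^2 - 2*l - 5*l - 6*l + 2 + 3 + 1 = -2*a^2 + 4*a + 24*l^3 + l^2*(-21*a - 17) + l*(-3*a^2 - 8*a - 13) + 6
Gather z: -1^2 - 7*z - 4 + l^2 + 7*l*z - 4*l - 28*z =l^2 - 4*l + z*(7*l - 35) - 5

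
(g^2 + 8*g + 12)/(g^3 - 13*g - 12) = (g^2 + 8*g + 12)/(g^3 - 13*g - 12)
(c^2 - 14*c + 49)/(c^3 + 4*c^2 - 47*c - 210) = (c - 7)/(c^2 + 11*c + 30)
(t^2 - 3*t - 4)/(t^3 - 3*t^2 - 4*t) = 1/t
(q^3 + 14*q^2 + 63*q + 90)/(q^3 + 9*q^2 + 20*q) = (q^2 + 9*q + 18)/(q*(q + 4))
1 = 1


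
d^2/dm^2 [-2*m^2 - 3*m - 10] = -4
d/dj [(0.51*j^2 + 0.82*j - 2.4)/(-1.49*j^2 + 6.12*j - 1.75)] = (4.343*j^2 - 8.937*j + 13.253)/(2.2201*j^4 - 18.2376*j^3 + 42.6694*j^2 - 21.42*j + 3.0625)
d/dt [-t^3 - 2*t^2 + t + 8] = -3*t^2 - 4*t + 1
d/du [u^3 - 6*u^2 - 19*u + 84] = 3*u^2 - 12*u - 19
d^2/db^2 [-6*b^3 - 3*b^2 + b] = -36*b - 6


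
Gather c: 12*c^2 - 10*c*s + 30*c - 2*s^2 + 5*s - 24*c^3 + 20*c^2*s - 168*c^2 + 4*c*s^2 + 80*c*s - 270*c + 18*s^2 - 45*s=-24*c^3 + c^2*(20*s - 156) + c*(4*s^2 + 70*s - 240) + 16*s^2 - 40*s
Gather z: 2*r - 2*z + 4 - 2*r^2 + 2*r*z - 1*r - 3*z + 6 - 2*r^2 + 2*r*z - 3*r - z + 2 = -4*r^2 - 2*r + z*(4*r - 6) + 12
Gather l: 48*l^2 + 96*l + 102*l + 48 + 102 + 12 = 48*l^2 + 198*l + 162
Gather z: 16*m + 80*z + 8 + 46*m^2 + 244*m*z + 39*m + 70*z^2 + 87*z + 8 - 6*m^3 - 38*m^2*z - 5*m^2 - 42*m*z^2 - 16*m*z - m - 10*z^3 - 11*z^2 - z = -6*m^3 + 41*m^2 + 54*m - 10*z^3 + z^2*(59 - 42*m) + z*(-38*m^2 + 228*m + 166) + 16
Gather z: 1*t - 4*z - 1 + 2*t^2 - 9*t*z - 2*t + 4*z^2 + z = 2*t^2 - t + 4*z^2 + z*(-9*t - 3) - 1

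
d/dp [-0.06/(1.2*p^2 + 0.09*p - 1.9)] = (0.144*p + 0.0054)/(1.2*p^2 + 0.09*p - 1.9)^2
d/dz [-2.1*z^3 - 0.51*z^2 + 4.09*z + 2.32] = -6.3*z^2 - 1.02*z + 4.09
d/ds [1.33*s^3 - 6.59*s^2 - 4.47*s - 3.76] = 3.99*s^2 - 13.18*s - 4.47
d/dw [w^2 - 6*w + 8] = 2*w - 6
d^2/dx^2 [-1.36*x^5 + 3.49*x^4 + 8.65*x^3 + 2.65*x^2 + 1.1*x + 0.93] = -27.2*x^3 + 41.88*x^2 + 51.9*x + 5.3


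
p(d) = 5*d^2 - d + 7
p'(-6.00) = -61.00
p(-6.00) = 193.00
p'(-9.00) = -91.00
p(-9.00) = 421.00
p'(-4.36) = -44.60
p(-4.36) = 106.41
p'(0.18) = 0.80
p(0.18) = 6.98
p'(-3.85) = -39.50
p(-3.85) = 84.96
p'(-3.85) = -39.50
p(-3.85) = 84.96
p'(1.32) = 12.20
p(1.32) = 14.39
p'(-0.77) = -8.70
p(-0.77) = 10.73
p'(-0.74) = -8.40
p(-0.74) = 10.48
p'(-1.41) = -15.10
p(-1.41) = 18.35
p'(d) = 10*d - 1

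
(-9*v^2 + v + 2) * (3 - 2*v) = 18*v^3 - 29*v^2 - v + 6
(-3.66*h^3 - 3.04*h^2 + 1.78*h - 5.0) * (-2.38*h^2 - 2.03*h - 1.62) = 8.7108*h^5 + 14.665*h^4 + 7.864*h^3 + 13.2114*h^2 + 7.2664*h + 8.1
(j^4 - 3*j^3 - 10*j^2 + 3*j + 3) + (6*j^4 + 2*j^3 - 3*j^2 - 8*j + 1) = 7*j^4 - j^3 - 13*j^2 - 5*j + 4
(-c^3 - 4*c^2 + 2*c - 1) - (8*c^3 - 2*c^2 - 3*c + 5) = -9*c^3 - 2*c^2 + 5*c - 6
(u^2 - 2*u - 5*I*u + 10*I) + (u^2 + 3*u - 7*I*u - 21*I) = 2*u^2 + u - 12*I*u - 11*I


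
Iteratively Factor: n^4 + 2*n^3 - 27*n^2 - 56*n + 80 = (n - 5)*(n^3 + 7*n^2 + 8*n - 16) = (n - 5)*(n + 4)*(n^2 + 3*n - 4) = (n - 5)*(n - 1)*(n + 4)*(n + 4)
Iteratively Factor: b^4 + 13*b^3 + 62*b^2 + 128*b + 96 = (b + 2)*(b^3 + 11*b^2 + 40*b + 48) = (b + 2)*(b + 3)*(b^2 + 8*b + 16) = (b + 2)*(b + 3)*(b + 4)*(b + 4)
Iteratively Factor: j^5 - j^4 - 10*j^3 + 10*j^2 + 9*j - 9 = (j + 3)*(j^4 - 4*j^3 + 2*j^2 + 4*j - 3) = (j - 1)*(j + 3)*(j^3 - 3*j^2 - j + 3) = (j - 1)*(j + 1)*(j + 3)*(j^2 - 4*j + 3) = (j - 1)^2*(j + 1)*(j + 3)*(j - 3)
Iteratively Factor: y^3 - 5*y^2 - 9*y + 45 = (y - 5)*(y^2 - 9) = (y - 5)*(y - 3)*(y + 3)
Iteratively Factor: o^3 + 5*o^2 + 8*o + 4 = (o + 2)*(o^2 + 3*o + 2) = (o + 2)^2*(o + 1)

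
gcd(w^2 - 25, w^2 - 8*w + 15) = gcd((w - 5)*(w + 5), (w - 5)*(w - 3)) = w - 5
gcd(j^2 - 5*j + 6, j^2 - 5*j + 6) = j^2 - 5*j + 6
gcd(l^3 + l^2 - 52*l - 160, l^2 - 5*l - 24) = l - 8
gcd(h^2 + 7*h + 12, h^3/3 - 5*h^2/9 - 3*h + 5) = h + 3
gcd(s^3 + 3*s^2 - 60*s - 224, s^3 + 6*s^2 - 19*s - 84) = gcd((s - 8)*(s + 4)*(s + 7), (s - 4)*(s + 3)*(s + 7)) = s + 7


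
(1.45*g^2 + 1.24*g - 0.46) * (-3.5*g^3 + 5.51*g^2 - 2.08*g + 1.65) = -5.075*g^5 + 3.6495*g^4 + 5.4264*g^3 - 2.7213*g^2 + 3.0028*g - 0.759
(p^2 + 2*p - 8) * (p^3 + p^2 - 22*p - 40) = p^5 + 3*p^4 - 28*p^3 - 92*p^2 + 96*p + 320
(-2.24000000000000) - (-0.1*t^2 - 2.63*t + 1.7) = 0.1*t^2 + 2.63*t - 3.94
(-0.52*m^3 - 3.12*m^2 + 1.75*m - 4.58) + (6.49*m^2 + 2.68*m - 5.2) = -0.52*m^3 + 3.37*m^2 + 4.43*m - 9.78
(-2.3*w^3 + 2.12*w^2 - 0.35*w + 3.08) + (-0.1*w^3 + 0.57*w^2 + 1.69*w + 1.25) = -2.4*w^3 + 2.69*w^2 + 1.34*w + 4.33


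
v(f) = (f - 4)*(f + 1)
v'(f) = 2*f - 3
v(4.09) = 0.46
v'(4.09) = 5.18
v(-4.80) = 33.44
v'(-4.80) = -12.60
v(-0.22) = -3.29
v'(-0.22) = -3.44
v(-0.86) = -0.68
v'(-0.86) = -4.72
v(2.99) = -4.03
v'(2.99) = 2.98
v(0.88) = -5.87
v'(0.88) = -1.24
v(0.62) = -5.48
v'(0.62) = -1.76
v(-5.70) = 45.59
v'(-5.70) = -14.40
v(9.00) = 50.00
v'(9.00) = 15.00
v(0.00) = -4.00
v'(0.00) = -3.00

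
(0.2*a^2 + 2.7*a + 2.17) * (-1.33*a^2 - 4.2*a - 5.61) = -0.266*a^4 - 4.431*a^3 - 15.3481*a^2 - 24.261*a - 12.1737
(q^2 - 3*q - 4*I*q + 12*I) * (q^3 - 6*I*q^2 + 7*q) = q^5 - 3*q^4 - 10*I*q^4 - 17*q^3 + 30*I*q^3 + 51*q^2 - 28*I*q^2 + 84*I*q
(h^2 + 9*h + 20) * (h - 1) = h^3 + 8*h^2 + 11*h - 20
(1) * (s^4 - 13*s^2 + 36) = s^4 - 13*s^2 + 36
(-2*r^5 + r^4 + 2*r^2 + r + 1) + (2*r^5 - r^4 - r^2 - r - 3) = r^2 - 2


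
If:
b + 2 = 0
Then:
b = -2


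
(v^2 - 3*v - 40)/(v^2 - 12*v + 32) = (v + 5)/(v - 4)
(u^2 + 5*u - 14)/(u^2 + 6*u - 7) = (u - 2)/(u - 1)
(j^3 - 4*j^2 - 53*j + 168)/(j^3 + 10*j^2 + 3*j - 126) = (j - 8)/(j + 6)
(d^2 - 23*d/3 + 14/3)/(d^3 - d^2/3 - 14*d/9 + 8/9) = 3*(d - 7)/(3*d^2 + d - 4)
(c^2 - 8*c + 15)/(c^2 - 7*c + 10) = (c - 3)/(c - 2)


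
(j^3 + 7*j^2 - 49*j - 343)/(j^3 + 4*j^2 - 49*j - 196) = (j + 7)/(j + 4)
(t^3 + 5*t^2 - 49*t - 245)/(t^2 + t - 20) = (t^2 - 49)/(t - 4)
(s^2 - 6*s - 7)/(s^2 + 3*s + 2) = (s - 7)/(s + 2)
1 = 1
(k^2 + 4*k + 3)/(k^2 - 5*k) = (k^2 + 4*k + 3)/(k*(k - 5))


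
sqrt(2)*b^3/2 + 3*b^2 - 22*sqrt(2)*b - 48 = (b - 4*sqrt(2))*(b + 6*sqrt(2))*(sqrt(2)*b/2 + 1)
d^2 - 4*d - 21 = (d - 7)*(d + 3)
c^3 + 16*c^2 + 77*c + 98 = (c + 2)*(c + 7)^2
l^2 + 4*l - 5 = (l - 1)*(l + 5)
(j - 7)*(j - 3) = j^2 - 10*j + 21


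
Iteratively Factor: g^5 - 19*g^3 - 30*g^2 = (g)*(g^4 - 19*g^2 - 30*g) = g*(g + 2)*(g^3 - 2*g^2 - 15*g) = g*(g + 2)*(g + 3)*(g^2 - 5*g) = g*(g - 5)*(g + 2)*(g + 3)*(g)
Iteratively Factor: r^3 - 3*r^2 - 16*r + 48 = (r + 4)*(r^2 - 7*r + 12) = (r - 3)*(r + 4)*(r - 4)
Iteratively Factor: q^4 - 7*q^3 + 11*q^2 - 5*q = (q - 1)*(q^3 - 6*q^2 + 5*q) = (q - 1)^2*(q^2 - 5*q) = q*(q - 1)^2*(q - 5)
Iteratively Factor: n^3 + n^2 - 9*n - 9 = (n + 1)*(n^2 - 9) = (n + 1)*(n + 3)*(n - 3)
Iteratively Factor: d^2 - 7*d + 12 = (d - 3)*(d - 4)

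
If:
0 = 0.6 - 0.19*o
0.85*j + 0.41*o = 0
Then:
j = -1.52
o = 3.16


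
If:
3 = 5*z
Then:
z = 3/5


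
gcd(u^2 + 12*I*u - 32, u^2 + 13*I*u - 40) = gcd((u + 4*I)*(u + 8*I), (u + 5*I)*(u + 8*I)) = u + 8*I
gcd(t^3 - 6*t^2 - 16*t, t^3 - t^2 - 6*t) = t^2 + 2*t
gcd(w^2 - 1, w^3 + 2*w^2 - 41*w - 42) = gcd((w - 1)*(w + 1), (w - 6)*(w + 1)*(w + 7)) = w + 1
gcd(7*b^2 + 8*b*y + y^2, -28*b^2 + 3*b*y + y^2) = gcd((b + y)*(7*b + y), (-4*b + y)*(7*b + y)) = 7*b + y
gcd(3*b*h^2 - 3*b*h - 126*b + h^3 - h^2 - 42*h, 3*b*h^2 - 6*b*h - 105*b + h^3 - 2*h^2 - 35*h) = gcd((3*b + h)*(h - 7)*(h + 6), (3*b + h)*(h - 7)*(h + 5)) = 3*b*h - 21*b + h^2 - 7*h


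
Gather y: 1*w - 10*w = -9*w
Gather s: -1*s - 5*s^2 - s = -5*s^2 - 2*s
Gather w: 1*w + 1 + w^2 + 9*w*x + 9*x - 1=w^2 + w*(9*x + 1) + 9*x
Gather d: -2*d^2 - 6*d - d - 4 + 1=-2*d^2 - 7*d - 3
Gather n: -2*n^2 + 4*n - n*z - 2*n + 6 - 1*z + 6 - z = -2*n^2 + n*(2 - z) - 2*z + 12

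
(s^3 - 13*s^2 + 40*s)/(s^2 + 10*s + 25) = s*(s^2 - 13*s + 40)/(s^2 + 10*s + 25)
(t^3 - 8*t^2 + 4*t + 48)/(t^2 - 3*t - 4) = (t^2 - 4*t - 12)/(t + 1)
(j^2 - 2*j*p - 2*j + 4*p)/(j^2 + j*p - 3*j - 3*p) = (j^2 - 2*j*p - 2*j + 4*p)/(j^2 + j*p - 3*j - 3*p)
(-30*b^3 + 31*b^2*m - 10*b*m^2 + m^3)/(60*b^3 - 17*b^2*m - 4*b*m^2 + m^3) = (-2*b + m)/(4*b + m)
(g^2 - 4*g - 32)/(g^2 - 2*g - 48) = (g + 4)/(g + 6)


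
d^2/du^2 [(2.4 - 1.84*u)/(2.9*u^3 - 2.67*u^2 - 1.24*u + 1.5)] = (-92.8464*u^5 + 327.69072*u^4 - 336.798832*u^3 + 146.92176*u^2 - 59.17968*u + 19.75968)/(24.389*u^9 - 67.3641*u^8 + 30.73623*u^7 + 76.418757*u^6 - 82.829388*u^5 - 12.600126*u^4 + 47.465576*u^3 - 11.1033*u^2 - 8.37*u + 3.375)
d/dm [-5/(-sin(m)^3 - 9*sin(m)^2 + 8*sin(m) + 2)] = 5*(-3*sin(m)^2 - 18*sin(m) + 8)*cos(m)/(sin(m)^3 + 9*sin(m)^2 - 8*sin(m) - 2)^2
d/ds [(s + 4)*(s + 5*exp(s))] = s + (s + 4)*(5*exp(s) + 1) + 5*exp(s)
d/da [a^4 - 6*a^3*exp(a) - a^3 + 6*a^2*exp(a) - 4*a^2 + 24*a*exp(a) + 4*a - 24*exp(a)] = -6*a^3*exp(a) + 4*a^3 - 12*a^2*exp(a) - 3*a^2 + 36*a*exp(a) - 8*a + 4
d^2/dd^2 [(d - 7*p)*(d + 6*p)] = 2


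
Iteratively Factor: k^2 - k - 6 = (k - 3)*(k + 2)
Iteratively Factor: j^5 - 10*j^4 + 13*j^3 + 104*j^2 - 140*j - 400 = (j - 4)*(j^4 - 6*j^3 - 11*j^2 + 60*j + 100) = (j - 5)*(j - 4)*(j^3 - j^2 - 16*j - 20) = (j - 5)*(j - 4)*(j + 2)*(j^2 - 3*j - 10) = (j - 5)^2*(j - 4)*(j + 2)*(j + 2)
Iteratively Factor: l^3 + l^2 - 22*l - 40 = (l + 4)*(l^2 - 3*l - 10) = (l + 2)*(l + 4)*(l - 5)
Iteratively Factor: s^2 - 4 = (s + 2)*(s - 2)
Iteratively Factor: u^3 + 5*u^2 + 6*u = (u + 3)*(u^2 + 2*u) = (u + 2)*(u + 3)*(u)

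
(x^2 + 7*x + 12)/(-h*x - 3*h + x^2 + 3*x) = (x + 4)/(-h + x)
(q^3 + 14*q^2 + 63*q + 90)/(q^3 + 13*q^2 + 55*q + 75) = (q + 6)/(q + 5)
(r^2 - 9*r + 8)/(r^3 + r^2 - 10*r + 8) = (r - 8)/(r^2 + 2*r - 8)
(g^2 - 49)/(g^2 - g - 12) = (49 - g^2)/(-g^2 + g + 12)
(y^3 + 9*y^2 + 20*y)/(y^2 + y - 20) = y*(y + 4)/(y - 4)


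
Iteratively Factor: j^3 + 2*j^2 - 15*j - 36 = (j + 3)*(j^2 - j - 12) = (j - 4)*(j + 3)*(j + 3)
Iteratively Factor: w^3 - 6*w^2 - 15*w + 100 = (w - 5)*(w^2 - w - 20) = (w - 5)*(w + 4)*(w - 5)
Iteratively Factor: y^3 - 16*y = (y - 4)*(y^2 + 4*y) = y*(y - 4)*(y + 4)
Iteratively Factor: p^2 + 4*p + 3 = (p + 3)*(p + 1)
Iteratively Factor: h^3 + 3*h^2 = (h)*(h^2 + 3*h) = h^2*(h + 3)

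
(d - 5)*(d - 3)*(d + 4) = d^3 - 4*d^2 - 17*d + 60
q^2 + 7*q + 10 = (q + 2)*(q + 5)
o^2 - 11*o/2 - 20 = (o - 8)*(o + 5/2)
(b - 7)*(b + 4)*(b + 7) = b^3 + 4*b^2 - 49*b - 196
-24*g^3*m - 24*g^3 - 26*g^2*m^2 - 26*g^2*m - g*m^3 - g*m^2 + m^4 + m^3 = (-6*g + m)*(g + m)*(4*g + m)*(m + 1)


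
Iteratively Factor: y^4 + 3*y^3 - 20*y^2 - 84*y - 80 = (y + 2)*(y^3 + y^2 - 22*y - 40) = (y + 2)*(y + 4)*(y^2 - 3*y - 10) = (y - 5)*(y + 2)*(y + 4)*(y + 2)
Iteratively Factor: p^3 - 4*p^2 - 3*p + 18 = (p + 2)*(p^2 - 6*p + 9) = (p - 3)*(p + 2)*(p - 3)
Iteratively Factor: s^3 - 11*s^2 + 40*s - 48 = (s - 4)*(s^2 - 7*s + 12) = (s - 4)^2*(s - 3)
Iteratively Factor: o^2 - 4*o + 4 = (o - 2)*(o - 2)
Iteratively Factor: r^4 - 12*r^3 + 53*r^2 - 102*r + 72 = (r - 3)*(r^3 - 9*r^2 + 26*r - 24) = (r - 3)^2*(r^2 - 6*r + 8) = (r - 3)^2*(r - 2)*(r - 4)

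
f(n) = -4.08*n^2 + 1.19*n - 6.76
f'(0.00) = 1.19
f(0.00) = -6.76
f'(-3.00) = 25.67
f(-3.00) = -47.05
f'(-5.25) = 44.03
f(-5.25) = -125.46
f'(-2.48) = 21.43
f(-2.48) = -34.80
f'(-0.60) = 6.09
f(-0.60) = -8.94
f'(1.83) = -13.74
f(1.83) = -18.25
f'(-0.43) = 4.70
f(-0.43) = -8.03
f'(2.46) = -18.88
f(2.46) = -28.52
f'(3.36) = -26.23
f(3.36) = -48.82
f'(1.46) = -10.72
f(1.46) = -13.72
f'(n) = 1.19 - 8.16*n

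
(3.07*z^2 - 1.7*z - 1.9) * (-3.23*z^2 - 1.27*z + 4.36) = -9.9161*z^4 + 1.5921*z^3 + 21.6812*z^2 - 4.999*z - 8.284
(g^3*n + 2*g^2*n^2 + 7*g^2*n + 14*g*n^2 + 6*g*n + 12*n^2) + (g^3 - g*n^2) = g^3*n + g^3 + 2*g^2*n^2 + 7*g^2*n + 13*g*n^2 + 6*g*n + 12*n^2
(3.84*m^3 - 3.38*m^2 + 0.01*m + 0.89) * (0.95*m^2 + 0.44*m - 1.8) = 3.648*m^5 - 1.5214*m^4 - 8.3897*m^3 + 6.9339*m^2 + 0.3736*m - 1.602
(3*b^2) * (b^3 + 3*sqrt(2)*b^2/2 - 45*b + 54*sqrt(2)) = 3*b^5 + 9*sqrt(2)*b^4/2 - 135*b^3 + 162*sqrt(2)*b^2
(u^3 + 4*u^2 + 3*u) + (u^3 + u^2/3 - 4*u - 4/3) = 2*u^3 + 13*u^2/3 - u - 4/3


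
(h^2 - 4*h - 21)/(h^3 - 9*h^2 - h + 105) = 1/(h - 5)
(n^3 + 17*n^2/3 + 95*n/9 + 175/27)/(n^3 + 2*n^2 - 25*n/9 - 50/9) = (9*n^2 + 36*n + 35)/(3*(3*n^2 + n - 10))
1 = 1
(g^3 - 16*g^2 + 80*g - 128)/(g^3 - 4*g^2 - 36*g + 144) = (g^2 - 12*g + 32)/(g^2 - 36)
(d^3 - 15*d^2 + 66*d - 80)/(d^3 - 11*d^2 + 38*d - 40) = (d - 8)/(d - 4)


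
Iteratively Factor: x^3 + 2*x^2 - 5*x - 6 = (x + 3)*(x^2 - x - 2) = (x + 1)*(x + 3)*(x - 2)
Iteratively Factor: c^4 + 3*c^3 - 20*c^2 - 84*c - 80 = (c + 2)*(c^3 + c^2 - 22*c - 40) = (c - 5)*(c + 2)*(c^2 + 6*c + 8) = (c - 5)*(c + 2)^2*(c + 4)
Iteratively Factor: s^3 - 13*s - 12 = (s + 3)*(s^2 - 3*s - 4) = (s + 1)*(s + 3)*(s - 4)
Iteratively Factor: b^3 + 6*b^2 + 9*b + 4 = (b + 4)*(b^2 + 2*b + 1) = (b + 1)*(b + 4)*(b + 1)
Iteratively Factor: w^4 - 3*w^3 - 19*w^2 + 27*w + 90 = (w - 3)*(w^3 - 19*w - 30) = (w - 3)*(w + 2)*(w^2 - 2*w - 15) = (w - 5)*(w - 3)*(w + 2)*(w + 3)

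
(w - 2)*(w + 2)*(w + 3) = w^3 + 3*w^2 - 4*w - 12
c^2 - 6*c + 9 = (c - 3)^2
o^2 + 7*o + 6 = (o + 1)*(o + 6)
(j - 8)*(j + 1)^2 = j^3 - 6*j^2 - 15*j - 8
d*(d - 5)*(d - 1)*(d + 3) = d^4 - 3*d^3 - 13*d^2 + 15*d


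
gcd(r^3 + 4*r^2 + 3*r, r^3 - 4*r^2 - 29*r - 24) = r^2 + 4*r + 3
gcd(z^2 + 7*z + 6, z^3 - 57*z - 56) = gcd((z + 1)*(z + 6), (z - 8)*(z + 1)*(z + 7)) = z + 1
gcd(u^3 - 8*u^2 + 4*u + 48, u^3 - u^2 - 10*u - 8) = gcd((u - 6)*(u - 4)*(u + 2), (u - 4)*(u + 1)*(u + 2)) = u^2 - 2*u - 8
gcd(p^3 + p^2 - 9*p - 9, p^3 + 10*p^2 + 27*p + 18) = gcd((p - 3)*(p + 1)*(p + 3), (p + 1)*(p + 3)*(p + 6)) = p^2 + 4*p + 3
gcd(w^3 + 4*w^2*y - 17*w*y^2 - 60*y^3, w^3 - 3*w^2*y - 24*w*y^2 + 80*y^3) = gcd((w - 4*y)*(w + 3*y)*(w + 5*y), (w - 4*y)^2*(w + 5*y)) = -w^2 - w*y + 20*y^2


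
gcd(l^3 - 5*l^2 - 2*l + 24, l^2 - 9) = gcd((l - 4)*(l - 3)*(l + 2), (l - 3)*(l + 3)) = l - 3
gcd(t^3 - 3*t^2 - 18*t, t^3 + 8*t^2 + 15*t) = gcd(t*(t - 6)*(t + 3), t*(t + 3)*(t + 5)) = t^2 + 3*t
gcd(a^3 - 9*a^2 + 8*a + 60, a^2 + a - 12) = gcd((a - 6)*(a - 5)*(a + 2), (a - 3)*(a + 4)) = 1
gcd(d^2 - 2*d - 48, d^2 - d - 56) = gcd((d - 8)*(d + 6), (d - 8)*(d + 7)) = d - 8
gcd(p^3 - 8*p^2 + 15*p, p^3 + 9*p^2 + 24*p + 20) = 1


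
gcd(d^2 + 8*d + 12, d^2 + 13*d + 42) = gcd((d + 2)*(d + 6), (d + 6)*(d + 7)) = d + 6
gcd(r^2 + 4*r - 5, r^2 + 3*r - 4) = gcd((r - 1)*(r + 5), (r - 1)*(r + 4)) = r - 1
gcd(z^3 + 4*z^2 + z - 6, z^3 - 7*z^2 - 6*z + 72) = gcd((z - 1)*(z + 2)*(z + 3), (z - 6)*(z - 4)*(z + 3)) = z + 3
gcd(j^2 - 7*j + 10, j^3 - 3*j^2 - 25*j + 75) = j - 5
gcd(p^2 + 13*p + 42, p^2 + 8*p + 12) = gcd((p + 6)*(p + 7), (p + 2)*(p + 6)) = p + 6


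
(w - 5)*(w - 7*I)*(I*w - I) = I*w^3 + 7*w^2 - 6*I*w^2 - 42*w + 5*I*w + 35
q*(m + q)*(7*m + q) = 7*m^2*q + 8*m*q^2 + q^3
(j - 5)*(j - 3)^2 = j^3 - 11*j^2 + 39*j - 45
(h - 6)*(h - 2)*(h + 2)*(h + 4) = h^4 - 2*h^3 - 28*h^2 + 8*h + 96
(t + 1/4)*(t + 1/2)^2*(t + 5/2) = t^4 + 15*t^3/4 + 29*t^2/8 + 21*t/16 + 5/32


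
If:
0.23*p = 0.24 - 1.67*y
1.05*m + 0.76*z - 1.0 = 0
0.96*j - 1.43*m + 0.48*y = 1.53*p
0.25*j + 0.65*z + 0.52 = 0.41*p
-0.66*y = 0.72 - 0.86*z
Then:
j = 62.90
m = 2.96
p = 35.22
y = -4.71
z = -2.78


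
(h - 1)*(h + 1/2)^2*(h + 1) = h^4 + h^3 - 3*h^2/4 - h - 1/4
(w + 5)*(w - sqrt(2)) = w^2 - sqrt(2)*w + 5*w - 5*sqrt(2)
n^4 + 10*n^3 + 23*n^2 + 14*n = n*(n + 1)*(n + 2)*(n + 7)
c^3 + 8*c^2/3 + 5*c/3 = c*(c + 1)*(c + 5/3)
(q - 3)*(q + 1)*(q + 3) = q^3 + q^2 - 9*q - 9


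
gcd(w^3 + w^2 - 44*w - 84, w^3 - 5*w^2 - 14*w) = w^2 - 5*w - 14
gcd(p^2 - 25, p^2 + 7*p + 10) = p + 5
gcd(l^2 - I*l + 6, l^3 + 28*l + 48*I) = l + 2*I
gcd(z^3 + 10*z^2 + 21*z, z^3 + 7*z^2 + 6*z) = z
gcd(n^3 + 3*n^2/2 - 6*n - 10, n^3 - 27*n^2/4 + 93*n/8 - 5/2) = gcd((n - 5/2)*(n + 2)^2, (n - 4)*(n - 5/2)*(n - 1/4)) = n - 5/2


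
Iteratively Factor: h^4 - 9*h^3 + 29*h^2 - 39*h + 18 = (h - 3)*(h^3 - 6*h^2 + 11*h - 6) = (h - 3)*(h - 2)*(h^2 - 4*h + 3) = (h - 3)^2*(h - 2)*(h - 1)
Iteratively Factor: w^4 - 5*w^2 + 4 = (w + 1)*(w^3 - w^2 - 4*w + 4) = (w + 1)*(w + 2)*(w^2 - 3*w + 2) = (w - 2)*(w + 1)*(w + 2)*(w - 1)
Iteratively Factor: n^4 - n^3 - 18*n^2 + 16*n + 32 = (n - 2)*(n^3 + n^2 - 16*n - 16) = (n - 2)*(n + 4)*(n^2 - 3*n - 4) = (n - 2)*(n + 1)*(n + 4)*(n - 4)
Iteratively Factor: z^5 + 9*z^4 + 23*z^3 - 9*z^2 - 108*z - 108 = (z + 3)*(z^4 + 6*z^3 + 5*z^2 - 24*z - 36) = (z - 2)*(z + 3)*(z^3 + 8*z^2 + 21*z + 18) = (z - 2)*(z + 2)*(z + 3)*(z^2 + 6*z + 9) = (z - 2)*(z + 2)*(z + 3)^2*(z + 3)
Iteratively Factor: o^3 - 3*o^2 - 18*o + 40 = (o - 2)*(o^2 - o - 20) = (o - 5)*(o - 2)*(o + 4)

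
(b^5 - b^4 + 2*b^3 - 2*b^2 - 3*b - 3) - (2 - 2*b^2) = b^5 - b^4 + 2*b^3 - 3*b - 5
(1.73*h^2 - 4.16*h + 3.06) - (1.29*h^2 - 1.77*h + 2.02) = 0.44*h^2 - 2.39*h + 1.04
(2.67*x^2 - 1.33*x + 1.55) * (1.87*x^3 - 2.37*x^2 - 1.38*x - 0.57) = 4.9929*x^5 - 8.815*x^4 + 2.366*x^3 - 3.36*x^2 - 1.3809*x - 0.8835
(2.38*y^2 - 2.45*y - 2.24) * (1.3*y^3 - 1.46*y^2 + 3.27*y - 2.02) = 3.094*y^5 - 6.6598*y^4 + 8.4476*y^3 - 9.5487*y^2 - 2.3758*y + 4.5248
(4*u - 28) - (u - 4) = 3*u - 24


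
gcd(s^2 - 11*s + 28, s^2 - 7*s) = s - 7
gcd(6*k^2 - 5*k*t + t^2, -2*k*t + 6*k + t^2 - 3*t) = -2*k + t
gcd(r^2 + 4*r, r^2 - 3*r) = r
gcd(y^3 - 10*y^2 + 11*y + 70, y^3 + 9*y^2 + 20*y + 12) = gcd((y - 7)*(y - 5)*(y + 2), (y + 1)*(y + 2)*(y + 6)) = y + 2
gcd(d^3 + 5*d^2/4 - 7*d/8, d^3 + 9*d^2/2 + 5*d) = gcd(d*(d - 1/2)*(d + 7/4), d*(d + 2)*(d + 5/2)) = d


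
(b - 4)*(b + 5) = b^2 + b - 20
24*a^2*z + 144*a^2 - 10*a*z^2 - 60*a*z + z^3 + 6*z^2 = (-6*a + z)*(-4*a + z)*(z + 6)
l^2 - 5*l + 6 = (l - 3)*(l - 2)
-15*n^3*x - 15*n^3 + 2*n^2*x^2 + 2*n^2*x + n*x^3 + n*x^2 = (-3*n + x)*(5*n + x)*(n*x + n)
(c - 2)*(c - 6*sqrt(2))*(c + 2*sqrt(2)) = c^3 - 4*sqrt(2)*c^2 - 2*c^2 - 24*c + 8*sqrt(2)*c + 48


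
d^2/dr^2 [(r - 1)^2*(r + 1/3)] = 6*r - 10/3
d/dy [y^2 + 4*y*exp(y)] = 4*y*exp(y) + 2*y + 4*exp(y)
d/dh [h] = 1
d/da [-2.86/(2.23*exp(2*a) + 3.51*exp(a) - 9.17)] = (12.7556*exp(a) + 10.0386)*exp(a)/(2.23*exp(2*a) + 3.51*exp(a) - 9.17)^2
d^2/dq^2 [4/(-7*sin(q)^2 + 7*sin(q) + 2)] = 28*(-28*sin(q)^4 + 21*sin(q)^3 + 27*sin(q)^2 - 40*sin(q) + 18)/(-7*sin(q)^2 + 7*sin(q) + 2)^3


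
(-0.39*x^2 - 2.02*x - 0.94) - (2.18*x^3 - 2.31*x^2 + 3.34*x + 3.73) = -2.18*x^3 + 1.92*x^2 - 5.36*x - 4.67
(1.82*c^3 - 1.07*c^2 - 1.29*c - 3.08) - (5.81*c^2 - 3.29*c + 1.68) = 1.82*c^3 - 6.88*c^2 + 2.0*c - 4.76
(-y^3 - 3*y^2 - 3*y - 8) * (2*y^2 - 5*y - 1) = -2*y^5 - y^4 + 10*y^3 + 2*y^2 + 43*y + 8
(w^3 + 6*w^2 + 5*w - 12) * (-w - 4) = -w^4 - 10*w^3 - 29*w^2 - 8*w + 48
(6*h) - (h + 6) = 5*h - 6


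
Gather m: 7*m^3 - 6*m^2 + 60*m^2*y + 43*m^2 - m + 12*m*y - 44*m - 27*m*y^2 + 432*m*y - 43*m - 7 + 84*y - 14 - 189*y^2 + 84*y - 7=7*m^3 + m^2*(60*y + 37) + m*(-27*y^2 + 444*y - 88) - 189*y^2 + 168*y - 28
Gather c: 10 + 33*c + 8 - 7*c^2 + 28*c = -7*c^2 + 61*c + 18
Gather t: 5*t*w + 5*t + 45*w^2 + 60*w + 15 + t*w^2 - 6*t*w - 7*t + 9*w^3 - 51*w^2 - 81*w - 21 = t*(w^2 - w - 2) + 9*w^3 - 6*w^2 - 21*w - 6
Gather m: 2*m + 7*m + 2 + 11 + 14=9*m + 27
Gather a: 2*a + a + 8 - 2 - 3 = 3*a + 3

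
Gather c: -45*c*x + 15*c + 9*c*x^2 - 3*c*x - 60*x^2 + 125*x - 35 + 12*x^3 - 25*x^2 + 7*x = c*(9*x^2 - 48*x + 15) + 12*x^3 - 85*x^2 + 132*x - 35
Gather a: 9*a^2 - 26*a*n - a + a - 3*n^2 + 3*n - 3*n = 9*a^2 - 26*a*n - 3*n^2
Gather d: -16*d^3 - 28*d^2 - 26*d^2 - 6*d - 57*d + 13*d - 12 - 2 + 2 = -16*d^3 - 54*d^2 - 50*d - 12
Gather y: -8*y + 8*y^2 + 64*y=8*y^2 + 56*y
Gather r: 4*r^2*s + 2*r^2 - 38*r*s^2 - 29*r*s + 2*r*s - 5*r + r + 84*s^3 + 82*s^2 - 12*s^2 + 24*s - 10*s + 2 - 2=r^2*(4*s + 2) + r*(-38*s^2 - 27*s - 4) + 84*s^3 + 70*s^2 + 14*s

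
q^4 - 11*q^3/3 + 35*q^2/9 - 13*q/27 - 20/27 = (q - 5/3)*(q - 4/3)*(q - 1)*(q + 1/3)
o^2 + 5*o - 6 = (o - 1)*(o + 6)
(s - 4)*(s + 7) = s^2 + 3*s - 28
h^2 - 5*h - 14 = (h - 7)*(h + 2)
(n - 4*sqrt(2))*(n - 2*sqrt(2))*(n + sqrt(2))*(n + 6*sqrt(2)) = n^4 + sqrt(2)*n^3 - 56*n^2 + 40*sqrt(2)*n + 192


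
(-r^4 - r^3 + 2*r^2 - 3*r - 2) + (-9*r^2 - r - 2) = -r^4 - r^3 - 7*r^2 - 4*r - 4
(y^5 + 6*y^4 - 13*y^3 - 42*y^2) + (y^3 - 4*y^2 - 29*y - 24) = y^5 + 6*y^4 - 12*y^3 - 46*y^2 - 29*y - 24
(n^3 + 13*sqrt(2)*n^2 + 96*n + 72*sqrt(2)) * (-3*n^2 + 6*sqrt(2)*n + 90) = -3*n^5 - 33*sqrt(2)*n^4 - 42*n^3 + 1530*sqrt(2)*n^2 + 9504*n + 6480*sqrt(2)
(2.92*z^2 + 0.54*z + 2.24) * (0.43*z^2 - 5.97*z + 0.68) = 1.2556*z^4 - 17.2002*z^3 - 0.275*z^2 - 13.0056*z + 1.5232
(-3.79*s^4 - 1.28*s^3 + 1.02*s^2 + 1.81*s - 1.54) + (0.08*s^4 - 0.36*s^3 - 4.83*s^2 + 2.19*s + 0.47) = -3.71*s^4 - 1.64*s^3 - 3.81*s^2 + 4.0*s - 1.07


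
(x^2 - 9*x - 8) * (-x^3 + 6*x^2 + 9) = -x^5 + 15*x^4 - 46*x^3 - 39*x^2 - 81*x - 72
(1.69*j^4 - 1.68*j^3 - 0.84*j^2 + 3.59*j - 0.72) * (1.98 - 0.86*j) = -1.4534*j^5 + 4.791*j^4 - 2.604*j^3 - 4.7506*j^2 + 7.7274*j - 1.4256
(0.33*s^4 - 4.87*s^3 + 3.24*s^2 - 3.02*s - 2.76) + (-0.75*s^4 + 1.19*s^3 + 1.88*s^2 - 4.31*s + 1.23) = -0.42*s^4 - 3.68*s^3 + 5.12*s^2 - 7.33*s - 1.53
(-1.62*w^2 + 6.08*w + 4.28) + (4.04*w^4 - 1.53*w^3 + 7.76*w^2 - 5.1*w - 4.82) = 4.04*w^4 - 1.53*w^3 + 6.14*w^2 + 0.98*w - 0.54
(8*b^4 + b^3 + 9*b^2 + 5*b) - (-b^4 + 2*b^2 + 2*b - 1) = 9*b^4 + b^3 + 7*b^2 + 3*b + 1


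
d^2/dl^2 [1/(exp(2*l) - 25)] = 4*(exp(2*l) + 25)*exp(2*l)/(exp(2*l) - 25)^3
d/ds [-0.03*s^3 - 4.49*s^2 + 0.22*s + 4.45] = -0.09*s^2 - 8.98*s + 0.22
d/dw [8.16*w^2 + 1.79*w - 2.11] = 16.32*w + 1.79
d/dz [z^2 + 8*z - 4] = 2*z + 8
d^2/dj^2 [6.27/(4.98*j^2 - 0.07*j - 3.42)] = (310.997016*j^2 - 4.371444*j - 6.27*(9.96*j - 0.07)*(19.92*j - 0.14) - 213.576264)/(-4.98*j^2 + 0.07*j + 3.42)^3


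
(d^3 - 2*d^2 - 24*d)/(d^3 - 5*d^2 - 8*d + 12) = d*(d + 4)/(d^2 + d - 2)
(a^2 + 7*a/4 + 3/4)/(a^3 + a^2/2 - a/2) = (4*a + 3)/(2*a*(2*a - 1))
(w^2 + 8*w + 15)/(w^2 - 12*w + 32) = (w^2 + 8*w + 15)/(w^2 - 12*w + 32)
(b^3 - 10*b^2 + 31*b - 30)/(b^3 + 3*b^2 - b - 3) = (b^3 - 10*b^2 + 31*b - 30)/(b^3 + 3*b^2 - b - 3)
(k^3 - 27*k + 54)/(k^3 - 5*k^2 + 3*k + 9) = (k + 6)/(k + 1)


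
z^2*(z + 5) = z^3 + 5*z^2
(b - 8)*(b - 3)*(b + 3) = b^3 - 8*b^2 - 9*b + 72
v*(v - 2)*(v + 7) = v^3 + 5*v^2 - 14*v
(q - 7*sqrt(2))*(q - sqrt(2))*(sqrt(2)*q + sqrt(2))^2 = 2*q^4 - 16*sqrt(2)*q^3 + 4*q^3 - 32*sqrt(2)*q^2 + 30*q^2 - 16*sqrt(2)*q + 56*q + 28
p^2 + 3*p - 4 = (p - 1)*(p + 4)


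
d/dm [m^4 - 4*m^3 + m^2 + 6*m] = 4*m^3 - 12*m^2 + 2*m + 6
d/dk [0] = 0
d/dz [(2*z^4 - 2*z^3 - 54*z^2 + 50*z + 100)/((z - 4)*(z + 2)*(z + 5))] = 2*(z^4 - 4*z^3 - 15*z^2 + 76*z - 4)/(z^4 - 4*z^3 - 12*z^2 + 32*z + 64)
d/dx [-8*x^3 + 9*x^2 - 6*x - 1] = -24*x^2 + 18*x - 6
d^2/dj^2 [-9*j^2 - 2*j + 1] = -18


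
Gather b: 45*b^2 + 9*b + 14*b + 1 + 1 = 45*b^2 + 23*b + 2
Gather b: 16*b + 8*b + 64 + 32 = 24*b + 96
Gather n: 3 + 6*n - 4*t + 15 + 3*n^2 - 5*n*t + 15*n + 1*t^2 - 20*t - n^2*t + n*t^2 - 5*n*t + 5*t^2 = n^2*(3 - t) + n*(t^2 - 10*t + 21) + 6*t^2 - 24*t + 18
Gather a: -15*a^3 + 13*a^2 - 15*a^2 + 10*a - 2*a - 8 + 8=-15*a^3 - 2*a^2 + 8*a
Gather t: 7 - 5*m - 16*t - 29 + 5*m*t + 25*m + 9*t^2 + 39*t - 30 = 20*m + 9*t^2 + t*(5*m + 23) - 52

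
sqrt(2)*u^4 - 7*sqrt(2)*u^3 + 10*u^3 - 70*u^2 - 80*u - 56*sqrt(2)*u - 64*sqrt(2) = (u - 8)*(u + sqrt(2))*(u + 4*sqrt(2))*(sqrt(2)*u + sqrt(2))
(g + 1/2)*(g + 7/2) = g^2 + 4*g + 7/4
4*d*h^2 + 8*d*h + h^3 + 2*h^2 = h*(4*d + h)*(h + 2)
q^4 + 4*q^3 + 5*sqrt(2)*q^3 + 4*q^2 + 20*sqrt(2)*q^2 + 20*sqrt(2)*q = q*(q + 2)^2*(q + 5*sqrt(2))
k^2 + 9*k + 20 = (k + 4)*(k + 5)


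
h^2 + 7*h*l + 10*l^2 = (h + 2*l)*(h + 5*l)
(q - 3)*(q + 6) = q^2 + 3*q - 18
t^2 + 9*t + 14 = (t + 2)*(t + 7)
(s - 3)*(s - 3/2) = s^2 - 9*s/2 + 9/2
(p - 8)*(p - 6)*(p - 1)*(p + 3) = p^4 - 12*p^3 + 17*p^2 + 138*p - 144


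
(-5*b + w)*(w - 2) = -5*b*w + 10*b + w^2 - 2*w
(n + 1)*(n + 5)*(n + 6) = n^3 + 12*n^2 + 41*n + 30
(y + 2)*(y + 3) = y^2 + 5*y + 6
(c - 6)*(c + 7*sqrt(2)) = c^2 - 6*c + 7*sqrt(2)*c - 42*sqrt(2)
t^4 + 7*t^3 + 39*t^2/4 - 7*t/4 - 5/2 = (t - 1/2)*(t + 1/2)*(t + 2)*(t + 5)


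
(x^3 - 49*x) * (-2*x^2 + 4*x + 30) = -2*x^5 + 4*x^4 + 128*x^3 - 196*x^2 - 1470*x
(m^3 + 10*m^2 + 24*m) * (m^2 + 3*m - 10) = m^5 + 13*m^4 + 44*m^3 - 28*m^2 - 240*m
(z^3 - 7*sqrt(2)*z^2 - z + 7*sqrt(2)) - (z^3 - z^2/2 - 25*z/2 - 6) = -7*sqrt(2)*z^2 + z^2/2 + 23*z/2 + 6 + 7*sqrt(2)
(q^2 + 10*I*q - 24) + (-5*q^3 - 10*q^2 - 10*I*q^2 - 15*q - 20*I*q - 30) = -5*q^3 - 9*q^2 - 10*I*q^2 - 15*q - 10*I*q - 54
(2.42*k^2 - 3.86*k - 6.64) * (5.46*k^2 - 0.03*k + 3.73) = 13.2132*k^4 - 21.1482*k^3 - 27.112*k^2 - 14.1986*k - 24.7672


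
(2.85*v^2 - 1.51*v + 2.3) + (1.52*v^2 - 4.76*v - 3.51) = 4.37*v^2 - 6.27*v - 1.21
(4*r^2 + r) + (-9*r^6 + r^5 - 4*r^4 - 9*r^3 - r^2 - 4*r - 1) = -9*r^6 + r^5 - 4*r^4 - 9*r^3 + 3*r^2 - 3*r - 1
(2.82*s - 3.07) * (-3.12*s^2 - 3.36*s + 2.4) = -8.7984*s^3 + 0.103200000000001*s^2 + 17.0832*s - 7.368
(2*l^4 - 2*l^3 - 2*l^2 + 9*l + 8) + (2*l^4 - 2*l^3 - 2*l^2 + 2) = 4*l^4 - 4*l^3 - 4*l^2 + 9*l + 10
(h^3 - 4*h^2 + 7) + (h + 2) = h^3 - 4*h^2 + h + 9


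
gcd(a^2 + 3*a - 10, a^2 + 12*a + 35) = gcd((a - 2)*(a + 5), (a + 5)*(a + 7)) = a + 5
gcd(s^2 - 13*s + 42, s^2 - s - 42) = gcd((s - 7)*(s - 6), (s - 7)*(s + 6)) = s - 7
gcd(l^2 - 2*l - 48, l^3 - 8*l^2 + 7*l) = 1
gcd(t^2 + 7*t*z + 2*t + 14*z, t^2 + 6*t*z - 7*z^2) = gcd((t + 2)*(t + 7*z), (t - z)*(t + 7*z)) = t + 7*z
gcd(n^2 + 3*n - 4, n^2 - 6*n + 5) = n - 1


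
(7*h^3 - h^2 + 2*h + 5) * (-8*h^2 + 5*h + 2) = -56*h^5 + 43*h^4 - 7*h^3 - 32*h^2 + 29*h + 10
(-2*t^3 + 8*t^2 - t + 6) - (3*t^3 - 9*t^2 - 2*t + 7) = -5*t^3 + 17*t^2 + t - 1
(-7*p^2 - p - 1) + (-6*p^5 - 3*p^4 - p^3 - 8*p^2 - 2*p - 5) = -6*p^5 - 3*p^4 - p^3 - 15*p^2 - 3*p - 6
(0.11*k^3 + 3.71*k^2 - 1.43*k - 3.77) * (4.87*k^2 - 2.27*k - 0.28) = 0.5357*k^5 + 17.818*k^4 - 15.4166*k^3 - 16.1526*k^2 + 8.9583*k + 1.0556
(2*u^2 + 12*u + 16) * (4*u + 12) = 8*u^3 + 72*u^2 + 208*u + 192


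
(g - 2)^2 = g^2 - 4*g + 4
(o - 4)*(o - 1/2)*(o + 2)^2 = o^4 - o^3/2 - 12*o^2 - 10*o + 8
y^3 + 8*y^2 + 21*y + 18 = (y + 2)*(y + 3)^2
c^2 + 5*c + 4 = (c + 1)*(c + 4)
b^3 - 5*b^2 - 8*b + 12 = (b - 6)*(b - 1)*(b + 2)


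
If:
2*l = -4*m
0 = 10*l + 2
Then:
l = -1/5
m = 1/10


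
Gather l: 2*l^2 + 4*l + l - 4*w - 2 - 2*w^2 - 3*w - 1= 2*l^2 + 5*l - 2*w^2 - 7*w - 3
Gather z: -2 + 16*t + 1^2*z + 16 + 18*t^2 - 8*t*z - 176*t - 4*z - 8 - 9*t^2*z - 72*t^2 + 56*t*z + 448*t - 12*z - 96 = -54*t^2 + 288*t + z*(-9*t^2 + 48*t - 15) - 90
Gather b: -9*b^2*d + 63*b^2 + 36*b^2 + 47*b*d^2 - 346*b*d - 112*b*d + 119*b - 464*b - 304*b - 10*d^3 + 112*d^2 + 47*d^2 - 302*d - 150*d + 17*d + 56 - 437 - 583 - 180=b^2*(99 - 9*d) + b*(47*d^2 - 458*d - 649) - 10*d^3 + 159*d^2 - 435*d - 1144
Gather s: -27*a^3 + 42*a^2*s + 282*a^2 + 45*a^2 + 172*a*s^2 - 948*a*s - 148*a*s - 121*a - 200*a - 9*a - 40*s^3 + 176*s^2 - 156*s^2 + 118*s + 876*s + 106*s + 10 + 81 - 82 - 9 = -27*a^3 + 327*a^2 - 330*a - 40*s^3 + s^2*(172*a + 20) + s*(42*a^2 - 1096*a + 1100)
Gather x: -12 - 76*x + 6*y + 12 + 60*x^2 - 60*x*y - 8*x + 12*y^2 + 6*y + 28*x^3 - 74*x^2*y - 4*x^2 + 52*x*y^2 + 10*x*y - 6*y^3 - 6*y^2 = 28*x^3 + x^2*(56 - 74*y) + x*(52*y^2 - 50*y - 84) - 6*y^3 + 6*y^2 + 12*y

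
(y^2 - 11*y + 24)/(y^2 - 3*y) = (y - 8)/y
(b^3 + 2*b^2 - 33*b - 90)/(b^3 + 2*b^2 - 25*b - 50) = (b^2 - 3*b - 18)/(b^2 - 3*b - 10)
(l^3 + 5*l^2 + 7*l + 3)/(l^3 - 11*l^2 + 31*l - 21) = (l^3 + 5*l^2 + 7*l + 3)/(l^3 - 11*l^2 + 31*l - 21)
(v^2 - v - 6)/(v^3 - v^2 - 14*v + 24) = (v + 2)/(v^2 + 2*v - 8)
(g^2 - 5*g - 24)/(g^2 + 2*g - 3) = (g - 8)/(g - 1)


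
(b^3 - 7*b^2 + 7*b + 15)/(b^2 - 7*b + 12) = (b^2 - 4*b - 5)/(b - 4)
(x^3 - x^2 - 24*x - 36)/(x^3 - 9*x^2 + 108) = (x + 2)/(x - 6)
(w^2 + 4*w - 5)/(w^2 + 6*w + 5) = (w - 1)/(w + 1)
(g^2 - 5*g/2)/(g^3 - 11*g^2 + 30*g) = (g - 5/2)/(g^2 - 11*g + 30)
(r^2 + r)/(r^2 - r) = (r + 1)/(r - 1)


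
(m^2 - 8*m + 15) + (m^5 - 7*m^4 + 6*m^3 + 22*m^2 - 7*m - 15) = m^5 - 7*m^4 + 6*m^3 + 23*m^2 - 15*m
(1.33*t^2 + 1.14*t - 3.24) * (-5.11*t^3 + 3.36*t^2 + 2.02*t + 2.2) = -6.7963*t^5 - 1.3566*t^4 + 23.0734*t^3 - 5.6576*t^2 - 4.0368*t - 7.128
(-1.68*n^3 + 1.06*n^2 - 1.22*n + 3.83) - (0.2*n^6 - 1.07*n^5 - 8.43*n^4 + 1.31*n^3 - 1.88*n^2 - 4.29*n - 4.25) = -0.2*n^6 + 1.07*n^5 + 8.43*n^4 - 2.99*n^3 + 2.94*n^2 + 3.07*n + 8.08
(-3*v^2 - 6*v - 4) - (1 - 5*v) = -3*v^2 - v - 5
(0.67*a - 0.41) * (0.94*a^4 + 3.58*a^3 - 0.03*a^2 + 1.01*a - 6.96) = 0.6298*a^5 + 2.0132*a^4 - 1.4879*a^3 + 0.689*a^2 - 5.0773*a + 2.8536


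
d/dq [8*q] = 8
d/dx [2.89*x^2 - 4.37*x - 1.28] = 5.78*x - 4.37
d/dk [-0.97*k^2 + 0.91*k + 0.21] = 0.91 - 1.94*k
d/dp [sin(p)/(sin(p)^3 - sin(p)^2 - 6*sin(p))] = (1 - 2*sin(p))*cos(p)/(sin(p) + cos(p)^2 + 5)^2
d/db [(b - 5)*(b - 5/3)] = 2*b - 20/3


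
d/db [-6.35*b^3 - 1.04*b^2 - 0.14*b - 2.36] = -19.05*b^2 - 2.08*b - 0.14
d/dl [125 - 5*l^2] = -10*l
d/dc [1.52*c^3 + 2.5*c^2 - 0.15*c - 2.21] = 4.56*c^2 + 5.0*c - 0.15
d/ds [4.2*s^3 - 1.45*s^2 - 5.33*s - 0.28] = 12.6*s^2 - 2.9*s - 5.33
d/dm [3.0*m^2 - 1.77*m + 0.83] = 6.0*m - 1.77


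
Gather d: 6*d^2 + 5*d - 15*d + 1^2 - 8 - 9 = 6*d^2 - 10*d - 16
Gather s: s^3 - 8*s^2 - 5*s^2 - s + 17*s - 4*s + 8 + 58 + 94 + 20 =s^3 - 13*s^2 + 12*s + 180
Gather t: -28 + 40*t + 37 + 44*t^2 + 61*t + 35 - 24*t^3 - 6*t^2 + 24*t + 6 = -24*t^3 + 38*t^2 + 125*t + 50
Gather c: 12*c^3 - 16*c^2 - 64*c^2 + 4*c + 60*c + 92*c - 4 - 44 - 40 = 12*c^3 - 80*c^2 + 156*c - 88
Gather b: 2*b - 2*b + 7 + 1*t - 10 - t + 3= 0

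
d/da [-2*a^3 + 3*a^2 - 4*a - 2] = -6*a^2 + 6*a - 4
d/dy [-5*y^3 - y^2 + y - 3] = -15*y^2 - 2*y + 1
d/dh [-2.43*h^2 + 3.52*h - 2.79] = 3.52 - 4.86*h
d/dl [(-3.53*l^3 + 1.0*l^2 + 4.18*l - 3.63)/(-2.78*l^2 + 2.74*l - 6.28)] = (9.8134*l^4 - 19.3444*l^3 + 80.8656*l^2 - 32.7428*l - 16.3042)/(7.7284*l^4 - 15.2344*l^3 + 42.4244*l^2 - 34.4144*l + 39.4384)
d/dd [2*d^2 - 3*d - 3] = 4*d - 3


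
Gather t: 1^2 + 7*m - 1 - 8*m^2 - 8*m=-8*m^2 - m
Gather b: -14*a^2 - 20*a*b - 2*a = -14*a^2 - 20*a*b - 2*a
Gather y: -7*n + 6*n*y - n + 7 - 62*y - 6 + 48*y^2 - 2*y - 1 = -8*n + 48*y^2 + y*(6*n - 64)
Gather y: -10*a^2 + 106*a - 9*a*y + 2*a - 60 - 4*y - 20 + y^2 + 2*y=-10*a^2 + 108*a + y^2 + y*(-9*a - 2) - 80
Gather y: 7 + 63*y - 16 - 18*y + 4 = 45*y - 5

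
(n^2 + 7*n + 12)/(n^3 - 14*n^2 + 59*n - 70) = (n^2 + 7*n + 12)/(n^3 - 14*n^2 + 59*n - 70)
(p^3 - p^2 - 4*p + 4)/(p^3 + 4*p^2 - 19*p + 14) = (p + 2)/(p + 7)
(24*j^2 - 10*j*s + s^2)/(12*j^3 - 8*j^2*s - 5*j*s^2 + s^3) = (-4*j + s)/(-2*j^2 + j*s + s^2)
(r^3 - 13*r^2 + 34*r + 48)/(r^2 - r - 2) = (r^2 - 14*r + 48)/(r - 2)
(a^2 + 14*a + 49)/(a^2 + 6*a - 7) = (a + 7)/(a - 1)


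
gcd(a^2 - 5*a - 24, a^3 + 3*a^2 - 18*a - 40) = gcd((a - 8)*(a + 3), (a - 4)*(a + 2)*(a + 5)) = 1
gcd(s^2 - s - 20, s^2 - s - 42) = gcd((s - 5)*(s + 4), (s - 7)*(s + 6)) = 1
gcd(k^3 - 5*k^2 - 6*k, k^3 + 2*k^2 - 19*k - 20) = k + 1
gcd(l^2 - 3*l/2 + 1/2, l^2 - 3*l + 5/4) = l - 1/2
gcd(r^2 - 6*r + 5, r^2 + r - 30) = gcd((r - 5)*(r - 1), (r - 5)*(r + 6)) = r - 5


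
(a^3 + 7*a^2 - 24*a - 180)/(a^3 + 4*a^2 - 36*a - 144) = (a^2 + a - 30)/(a^2 - 2*a - 24)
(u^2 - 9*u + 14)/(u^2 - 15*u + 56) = (u - 2)/(u - 8)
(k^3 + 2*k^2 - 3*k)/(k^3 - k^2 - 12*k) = (k - 1)/(k - 4)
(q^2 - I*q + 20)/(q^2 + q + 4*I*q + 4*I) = (q - 5*I)/(q + 1)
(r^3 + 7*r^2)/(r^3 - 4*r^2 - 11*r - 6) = r^2*(r + 7)/(r^3 - 4*r^2 - 11*r - 6)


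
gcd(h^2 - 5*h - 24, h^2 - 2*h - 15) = h + 3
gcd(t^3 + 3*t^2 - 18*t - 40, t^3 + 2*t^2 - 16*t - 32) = t^2 - 2*t - 8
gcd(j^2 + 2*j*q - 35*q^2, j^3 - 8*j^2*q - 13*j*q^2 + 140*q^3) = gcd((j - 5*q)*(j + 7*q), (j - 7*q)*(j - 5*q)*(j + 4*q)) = -j + 5*q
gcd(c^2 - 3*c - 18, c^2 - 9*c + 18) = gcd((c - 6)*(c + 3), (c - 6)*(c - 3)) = c - 6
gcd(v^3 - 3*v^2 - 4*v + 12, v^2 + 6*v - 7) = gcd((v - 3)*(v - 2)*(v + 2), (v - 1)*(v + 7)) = 1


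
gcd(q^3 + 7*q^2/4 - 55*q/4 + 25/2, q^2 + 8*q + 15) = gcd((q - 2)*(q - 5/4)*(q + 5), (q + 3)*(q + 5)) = q + 5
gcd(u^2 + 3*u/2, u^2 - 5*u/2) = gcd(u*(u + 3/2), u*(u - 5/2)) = u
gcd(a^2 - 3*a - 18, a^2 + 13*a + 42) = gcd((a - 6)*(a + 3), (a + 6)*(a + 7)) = 1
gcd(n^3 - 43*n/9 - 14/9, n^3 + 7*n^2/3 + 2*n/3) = n^2 + 7*n/3 + 2/3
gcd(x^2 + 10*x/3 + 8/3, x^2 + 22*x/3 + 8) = x + 4/3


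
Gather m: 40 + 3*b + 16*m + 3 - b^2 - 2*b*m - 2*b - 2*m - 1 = -b^2 + b + m*(14 - 2*b) + 42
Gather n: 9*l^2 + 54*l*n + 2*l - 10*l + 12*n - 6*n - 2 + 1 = 9*l^2 - 8*l + n*(54*l + 6) - 1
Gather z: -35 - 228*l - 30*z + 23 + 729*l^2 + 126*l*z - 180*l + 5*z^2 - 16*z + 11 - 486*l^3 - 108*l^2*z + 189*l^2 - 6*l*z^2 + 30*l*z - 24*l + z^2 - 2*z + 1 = -486*l^3 + 918*l^2 - 432*l + z^2*(6 - 6*l) + z*(-108*l^2 + 156*l - 48)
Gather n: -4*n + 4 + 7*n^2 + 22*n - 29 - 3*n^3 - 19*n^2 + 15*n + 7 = -3*n^3 - 12*n^2 + 33*n - 18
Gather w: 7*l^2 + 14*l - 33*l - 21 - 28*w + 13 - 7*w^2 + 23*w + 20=7*l^2 - 19*l - 7*w^2 - 5*w + 12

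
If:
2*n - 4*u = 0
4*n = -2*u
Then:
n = 0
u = 0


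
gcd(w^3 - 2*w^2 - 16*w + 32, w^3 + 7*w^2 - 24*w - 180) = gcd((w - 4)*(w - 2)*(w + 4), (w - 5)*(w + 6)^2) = 1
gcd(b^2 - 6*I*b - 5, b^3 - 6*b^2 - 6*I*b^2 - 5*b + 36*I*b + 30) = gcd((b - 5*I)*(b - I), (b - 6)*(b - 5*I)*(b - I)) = b^2 - 6*I*b - 5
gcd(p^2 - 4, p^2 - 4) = p^2 - 4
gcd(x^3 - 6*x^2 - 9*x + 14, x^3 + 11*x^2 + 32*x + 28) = x + 2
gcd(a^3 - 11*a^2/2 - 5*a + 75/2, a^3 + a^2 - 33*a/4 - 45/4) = a^2 - a/2 - 15/2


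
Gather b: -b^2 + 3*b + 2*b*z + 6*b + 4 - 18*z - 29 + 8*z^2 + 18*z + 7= -b^2 + b*(2*z + 9) + 8*z^2 - 18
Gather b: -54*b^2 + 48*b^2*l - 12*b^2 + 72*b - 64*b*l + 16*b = b^2*(48*l - 66) + b*(88 - 64*l)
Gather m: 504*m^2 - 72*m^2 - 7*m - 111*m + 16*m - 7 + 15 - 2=432*m^2 - 102*m + 6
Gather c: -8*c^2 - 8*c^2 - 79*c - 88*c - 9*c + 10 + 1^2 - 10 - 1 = -16*c^2 - 176*c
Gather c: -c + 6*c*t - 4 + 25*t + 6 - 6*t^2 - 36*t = c*(6*t - 1) - 6*t^2 - 11*t + 2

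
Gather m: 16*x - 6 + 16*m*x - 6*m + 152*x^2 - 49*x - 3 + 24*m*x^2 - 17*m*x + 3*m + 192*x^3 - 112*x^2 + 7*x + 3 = m*(24*x^2 - x - 3) + 192*x^3 + 40*x^2 - 26*x - 6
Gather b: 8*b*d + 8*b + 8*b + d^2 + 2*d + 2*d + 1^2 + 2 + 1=b*(8*d + 16) + d^2 + 4*d + 4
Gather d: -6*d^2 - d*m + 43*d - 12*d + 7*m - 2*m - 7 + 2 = -6*d^2 + d*(31 - m) + 5*m - 5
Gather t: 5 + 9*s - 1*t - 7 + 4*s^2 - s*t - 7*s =4*s^2 + 2*s + t*(-s - 1) - 2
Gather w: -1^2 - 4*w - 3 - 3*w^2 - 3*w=-3*w^2 - 7*w - 4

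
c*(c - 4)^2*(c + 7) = c^4 - c^3 - 40*c^2 + 112*c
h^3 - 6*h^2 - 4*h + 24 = (h - 6)*(h - 2)*(h + 2)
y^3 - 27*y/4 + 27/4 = (y - 3/2)^2*(y + 3)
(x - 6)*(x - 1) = x^2 - 7*x + 6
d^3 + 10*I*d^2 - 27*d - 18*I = (d + I)*(d + 3*I)*(d + 6*I)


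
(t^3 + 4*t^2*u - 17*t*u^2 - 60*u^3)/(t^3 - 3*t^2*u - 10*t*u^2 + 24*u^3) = (t + 5*u)/(t - 2*u)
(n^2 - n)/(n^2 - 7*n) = (n - 1)/(n - 7)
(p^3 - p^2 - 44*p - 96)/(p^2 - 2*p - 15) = (p^2 - 4*p - 32)/(p - 5)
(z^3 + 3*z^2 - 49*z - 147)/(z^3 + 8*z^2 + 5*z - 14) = (z^2 - 4*z - 21)/(z^2 + z - 2)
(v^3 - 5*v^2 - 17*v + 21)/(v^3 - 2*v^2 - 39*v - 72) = (v^2 - 8*v + 7)/(v^2 - 5*v - 24)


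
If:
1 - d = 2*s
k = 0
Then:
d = 1 - 2*s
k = 0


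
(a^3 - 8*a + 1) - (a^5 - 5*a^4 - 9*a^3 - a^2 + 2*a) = -a^5 + 5*a^4 + 10*a^3 + a^2 - 10*a + 1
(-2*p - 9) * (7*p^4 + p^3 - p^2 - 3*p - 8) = -14*p^5 - 65*p^4 - 7*p^3 + 15*p^2 + 43*p + 72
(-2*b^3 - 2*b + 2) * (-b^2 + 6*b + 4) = 2*b^5 - 12*b^4 - 6*b^3 - 14*b^2 + 4*b + 8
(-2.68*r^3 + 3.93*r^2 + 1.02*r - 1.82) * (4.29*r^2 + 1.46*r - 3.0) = -11.4972*r^5 + 12.9469*r^4 + 18.1536*r^3 - 18.1086*r^2 - 5.7172*r + 5.46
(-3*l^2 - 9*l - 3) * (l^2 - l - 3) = -3*l^4 - 6*l^3 + 15*l^2 + 30*l + 9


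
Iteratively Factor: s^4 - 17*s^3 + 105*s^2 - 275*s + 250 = (s - 5)*(s^3 - 12*s^2 + 45*s - 50) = (s - 5)^2*(s^2 - 7*s + 10) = (s - 5)^2*(s - 2)*(s - 5)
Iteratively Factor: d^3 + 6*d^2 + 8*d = (d)*(d^2 + 6*d + 8) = d*(d + 2)*(d + 4)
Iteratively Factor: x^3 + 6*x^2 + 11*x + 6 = (x + 3)*(x^2 + 3*x + 2) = (x + 1)*(x + 3)*(x + 2)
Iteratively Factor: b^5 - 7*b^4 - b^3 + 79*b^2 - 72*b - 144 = (b - 4)*(b^4 - 3*b^3 - 13*b^2 + 27*b + 36) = (b - 4)*(b + 1)*(b^3 - 4*b^2 - 9*b + 36) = (b - 4)*(b - 3)*(b + 1)*(b^2 - b - 12) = (b - 4)*(b - 3)*(b + 1)*(b + 3)*(b - 4)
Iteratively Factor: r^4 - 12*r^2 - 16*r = (r - 4)*(r^3 + 4*r^2 + 4*r) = r*(r - 4)*(r^2 + 4*r + 4) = r*(r - 4)*(r + 2)*(r + 2)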